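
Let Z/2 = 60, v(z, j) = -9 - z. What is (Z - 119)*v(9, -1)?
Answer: -18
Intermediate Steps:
Z = 120 (Z = 2*60 = 120)
(Z - 119)*v(9, -1) = (120 - 119)*(-9 - 1*9) = 1*(-9 - 9) = 1*(-18) = -18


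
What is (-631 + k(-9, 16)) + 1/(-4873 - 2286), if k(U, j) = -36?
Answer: -4775054/7159 ≈ -667.00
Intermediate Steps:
(-631 + k(-9, 16)) + 1/(-4873 - 2286) = (-631 - 36) + 1/(-4873 - 2286) = -667 + 1/(-7159) = -667 - 1/7159 = -4775054/7159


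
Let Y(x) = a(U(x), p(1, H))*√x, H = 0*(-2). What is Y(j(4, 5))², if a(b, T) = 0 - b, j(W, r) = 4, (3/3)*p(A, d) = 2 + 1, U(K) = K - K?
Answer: 0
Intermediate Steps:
H = 0
U(K) = 0
p(A, d) = 3 (p(A, d) = 2 + 1 = 3)
a(b, T) = -b
Y(x) = 0 (Y(x) = (-1*0)*√x = 0*√x = 0)
Y(j(4, 5))² = 0² = 0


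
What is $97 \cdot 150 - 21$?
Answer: $14529$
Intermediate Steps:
$97 \cdot 150 - 21 = 14550 - 21 = 14529$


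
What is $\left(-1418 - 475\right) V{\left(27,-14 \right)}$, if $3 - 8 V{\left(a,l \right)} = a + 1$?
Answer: $\frac{47325}{8} \approx 5915.6$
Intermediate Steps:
$V{\left(a,l \right)} = \frac{1}{4} - \frac{a}{8}$ ($V{\left(a,l \right)} = \frac{3}{8} - \frac{a + 1}{8} = \frac{3}{8} - \frac{1 + a}{8} = \frac{3}{8} - \left(\frac{1}{8} + \frac{a}{8}\right) = \frac{1}{4} - \frac{a}{8}$)
$\left(-1418 - 475\right) V{\left(27,-14 \right)} = \left(-1418 - 475\right) \left(\frac{1}{4} - \frac{27}{8}\right) = - 1893 \left(\frac{1}{4} - \frac{27}{8}\right) = \left(-1893\right) \left(- \frac{25}{8}\right) = \frac{47325}{8}$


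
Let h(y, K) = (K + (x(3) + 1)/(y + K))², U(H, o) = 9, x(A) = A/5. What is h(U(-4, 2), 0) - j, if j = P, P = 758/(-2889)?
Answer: 63698/216675 ≈ 0.29398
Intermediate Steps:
x(A) = A/5 (x(A) = A*(⅕) = A/5)
P = -758/2889 (P = 758*(-1/2889) = -758/2889 ≈ -0.26237)
j = -758/2889 ≈ -0.26237
h(y, K) = (K + 8/(5*(K + y)))² (h(y, K) = (K + ((⅕)*3 + 1)/(y + K))² = (K + (⅗ + 1)/(K + y))² = (K + 8/(5*(K + y)))²)
h(U(-4, 2), 0) - j = (8 + 5*0² + 5*0*9)²/(25*(0 + 9)²) - 1*(-758/2889) = (1/25)*(8 + 5*0 + 0)²/9² + 758/2889 = (1/25)*(1/81)*(8 + 0 + 0)² + 758/2889 = (1/25)*(1/81)*8² + 758/2889 = (1/25)*(1/81)*64 + 758/2889 = 64/2025 + 758/2889 = 63698/216675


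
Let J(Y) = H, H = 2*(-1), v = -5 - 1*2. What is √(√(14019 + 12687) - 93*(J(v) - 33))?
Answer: √(3255 + √26706) ≈ 58.467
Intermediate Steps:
v = -7 (v = -5 - 2 = -7)
H = -2
J(Y) = -2
√(√(14019 + 12687) - 93*(J(v) - 33)) = √(√(14019 + 12687) - 93*(-2 - 33)) = √(√26706 - 93*(-35)) = √(√26706 + 3255) = √(3255 + √26706)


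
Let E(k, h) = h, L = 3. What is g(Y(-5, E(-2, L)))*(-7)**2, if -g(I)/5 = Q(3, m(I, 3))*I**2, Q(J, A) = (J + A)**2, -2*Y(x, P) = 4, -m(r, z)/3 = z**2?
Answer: -564480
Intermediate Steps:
m(r, z) = -3*z**2
Y(x, P) = -2 (Y(x, P) = -1/2*4 = -2)
Q(J, A) = (A + J)**2
g(I) = -2880*I**2 (g(I) = -5*(-3*3**2 + 3)**2*I**2 = -5*(-3*9 + 3)**2*I**2 = -5*(-27 + 3)**2*I**2 = -5*(-24)**2*I**2 = -2880*I**2)
g(Y(-5, E(-2, L)))*(-7)**2 = -2880*(-2)**2*(-7)**2 = -2880*4*49 = -11520*49 = -564480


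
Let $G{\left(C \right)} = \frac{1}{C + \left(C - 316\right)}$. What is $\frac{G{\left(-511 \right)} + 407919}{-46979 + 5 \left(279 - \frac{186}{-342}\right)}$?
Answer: $- \frac{10370116799}{1158767318} \approx -8.9493$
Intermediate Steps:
$G{\left(C \right)} = \frac{1}{-316 + 2 C}$ ($G{\left(C \right)} = \frac{1}{C + \left(C - 316\right)} = \frac{1}{C + \left(-316 + C\right)} = \frac{1}{-316 + 2 C}$)
$\frac{G{\left(-511 \right)} + 407919}{-46979 + 5 \left(279 - \frac{186}{-342}\right)} = \frac{\frac{1}{2 \left(-158 - 511\right)} + 407919}{-46979 + 5 \left(279 - \frac{186}{-342}\right)} = \frac{\frac{1}{2 \left(-669\right)} + 407919}{-46979 + 5 \left(279 - - \frac{31}{57}\right)} = \frac{\frac{1}{2} \left(- \frac{1}{669}\right) + 407919}{-46979 + 5 \left(279 + \frac{31}{57}\right)} = \frac{- \frac{1}{1338} + 407919}{-46979 + 5 \cdot \frac{15934}{57}} = \frac{545795621}{1338 \left(-46979 + \frac{79670}{57}\right)} = \frac{545795621}{1338 \left(- \frac{2598133}{57}\right)} = \frac{545795621}{1338} \left(- \frac{57}{2598133}\right) = - \frac{10370116799}{1158767318}$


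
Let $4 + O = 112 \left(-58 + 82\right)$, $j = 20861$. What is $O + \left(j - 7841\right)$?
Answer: $15704$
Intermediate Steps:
$O = 2684$ ($O = -4 + 112 \left(-58 + 82\right) = -4 + 112 \cdot 24 = -4 + 2688 = 2684$)
$O + \left(j - 7841\right) = 2684 + \left(20861 - 7841\right) = 2684 + 13020 = 15704$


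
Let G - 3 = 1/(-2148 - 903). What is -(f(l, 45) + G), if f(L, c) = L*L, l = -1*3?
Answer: -36611/3051 ≈ -12.000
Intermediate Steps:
l = -3
f(L, c) = L²
G = 9152/3051 (G = 3 + 1/(-2148 - 903) = 3 + 1/(-3051) = 3 - 1/3051 = 9152/3051 ≈ 2.9997)
-(f(l, 45) + G) = -((-3)² + 9152/3051) = -(9 + 9152/3051) = -1*36611/3051 = -36611/3051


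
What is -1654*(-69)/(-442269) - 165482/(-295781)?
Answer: 13143752084/43604922363 ≈ 0.30143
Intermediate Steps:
-1654*(-69)/(-442269) - 165482/(-295781) = 114126*(-1/442269) - 165482*(-1/295781) = -38042/147423 + 165482/295781 = 13143752084/43604922363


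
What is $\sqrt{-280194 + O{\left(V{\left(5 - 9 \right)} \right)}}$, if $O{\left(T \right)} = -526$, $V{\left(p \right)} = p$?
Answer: $44 i \sqrt{145} \approx 529.83 i$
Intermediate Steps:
$\sqrt{-280194 + O{\left(V{\left(5 - 9 \right)} \right)}} = \sqrt{-280194 - 526} = \sqrt{-280720} = 44 i \sqrt{145}$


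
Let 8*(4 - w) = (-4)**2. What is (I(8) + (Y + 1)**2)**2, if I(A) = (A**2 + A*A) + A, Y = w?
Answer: 21025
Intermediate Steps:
w = 2 (w = 4 - 1/8*(-4)**2 = 4 - 1/8*16 = 4 - 2 = 2)
Y = 2
I(A) = A + 2*A**2 (I(A) = (A**2 + A**2) + A = 2*A**2 + A = A + 2*A**2)
(I(8) + (Y + 1)**2)**2 = (8*(1 + 2*8) + (2 + 1)**2)**2 = (8*(1 + 16) + 3**2)**2 = (8*17 + 9)**2 = (136 + 9)**2 = 145**2 = 21025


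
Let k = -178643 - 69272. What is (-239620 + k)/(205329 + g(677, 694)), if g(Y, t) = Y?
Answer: -487535/206006 ≈ -2.3666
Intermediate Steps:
k = -247915
(-239620 + k)/(205329 + g(677, 694)) = (-239620 - 247915)/(205329 + 677) = -487535/206006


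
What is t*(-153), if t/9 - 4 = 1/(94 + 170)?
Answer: -485163/88 ≈ -5513.2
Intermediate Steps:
t = 3171/88 (t = 36 + 9/(94 + 170) = 36 + 9/264 = 36 + 9*(1/264) = 36 + 3/88 = 3171/88 ≈ 36.034)
t*(-153) = (3171/88)*(-153) = -485163/88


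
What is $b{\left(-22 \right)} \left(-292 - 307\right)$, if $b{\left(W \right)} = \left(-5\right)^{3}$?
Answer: $74875$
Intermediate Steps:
$b{\left(W \right)} = -125$
$b{\left(-22 \right)} \left(-292 - 307\right) = - 125 \left(-292 - 307\right) = \left(-125\right) \left(-599\right) = 74875$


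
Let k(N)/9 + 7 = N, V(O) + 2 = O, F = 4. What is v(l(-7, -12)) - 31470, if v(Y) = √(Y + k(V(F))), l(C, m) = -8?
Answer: -31470 + I*√53 ≈ -31470.0 + 7.2801*I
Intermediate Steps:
V(O) = -2 + O
k(N) = -63 + 9*N
v(Y) = √(-45 + Y) (v(Y) = √(Y + (-63 + 9*(-2 + 4))) = √(Y + (-63 + 9*2)) = √(Y + (-63 + 18)) = √(Y - 45) = √(-45 + Y))
v(l(-7, -12)) - 31470 = √(-45 - 8) - 31470 = √(-53) - 31470 = I*√53 - 31470 = -31470 + I*√53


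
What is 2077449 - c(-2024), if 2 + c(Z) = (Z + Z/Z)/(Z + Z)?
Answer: 8409519625/4048 ≈ 2.0775e+6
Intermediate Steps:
c(Z) = -2 + (1 + Z)/(2*Z) (c(Z) = -2 + (Z + Z/Z)/(Z + Z) = -2 + (Z + 1)/((2*Z)) = -2 + (1 + Z)*(1/(2*Z)) = -2 + (1 + Z)/(2*Z))
2077449 - c(-2024) = 2077449 - (1 - 3*(-2024))/(2*(-2024)) = 2077449 - (-1)*(1 + 6072)/(2*2024) = 2077449 - (-1)*6073/(2*2024) = 2077449 - 1*(-6073/4048) = 2077449 + 6073/4048 = 8409519625/4048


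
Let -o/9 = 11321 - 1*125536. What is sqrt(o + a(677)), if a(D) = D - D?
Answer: 3*sqrt(114215) ≈ 1013.9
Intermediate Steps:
o = 1027935 (o = -9*(11321 - 1*125536) = -9*(11321 - 125536) = -9*(-114215) = 1027935)
a(D) = 0
sqrt(o + a(677)) = sqrt(1027935 + 0) = sqrt(1027935) = 3*sqrt(114215)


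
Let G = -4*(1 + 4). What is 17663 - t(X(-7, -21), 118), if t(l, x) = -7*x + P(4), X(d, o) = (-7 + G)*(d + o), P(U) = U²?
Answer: 18473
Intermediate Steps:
G = -20 (G = -4*5 = -20)
X(d, o) = -27*d - 27*o (X(d, o) = (-7 - 20)*(d + o) = -27*(d + o) = -27*d - 27*o)
t(l, x) = 16 - 7*x (t(l, x) = -7*x + 4² = -7*x + 16 = 16 - 7*x)
17663 - t(X(-7, -21), 118) = 17663 - (16 - 7*118) = 17663 - (16 - 826) = 17663 - 1*(-810) = 17663 + 810 = 18473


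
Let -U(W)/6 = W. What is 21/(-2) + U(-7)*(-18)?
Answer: -1533/2 ≈ -766.50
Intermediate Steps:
U(W) = -6*W
21/(-2) + U(-7)*(-18) = 21/(-2) - 6*(-7)*(-18) = 21*(-½) + 42*(-18) = -21/2 - 756 = -1533/2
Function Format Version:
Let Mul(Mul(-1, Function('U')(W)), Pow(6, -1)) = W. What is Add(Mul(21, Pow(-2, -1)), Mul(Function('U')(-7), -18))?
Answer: Rational(-1533, 2) ≈ -766.50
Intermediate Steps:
Function('U')(W) = Mul(-6, W)
Add(Mul(21, Pow(-2, -1)), Mul(Function('U')(-7), -18)) = Add(Mul(21, Pow(-2, -1)), Mul(Mul(-6, -7), -18)) = Add(Mul(21, Rational(-1, 2)), Mul(42, -18)) = Add(Rational(-21, 2), -756) = Rational(-1533, 2)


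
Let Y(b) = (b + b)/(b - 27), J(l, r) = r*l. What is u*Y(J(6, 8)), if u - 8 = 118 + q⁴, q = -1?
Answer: 4064/7 ≈ 580.57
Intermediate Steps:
J(l, r) = l*r
Y(b) = 2*b/(-27 + b) (Y(b) = (2*b)/(-27 + b) = 2*b/(-27 + b))
u = 127 (u = 8 + (118 + (-1)⁴) = 8 + (118 + 1) = 8 + 119 = 127)
u*Y(J(6, 8)) = 127*(2*(6*8)/(-27 + 6*8)) = 127*(2*48/(-27 + 48)) = 127*(2*48/21) = 127*(2*48*(1/21)) = 127*(32/7) = 4064/7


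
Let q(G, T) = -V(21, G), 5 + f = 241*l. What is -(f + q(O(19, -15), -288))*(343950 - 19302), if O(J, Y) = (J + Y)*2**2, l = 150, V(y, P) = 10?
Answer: -11731155480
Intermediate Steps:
O(J, Y) = 4*J + 4*Y (O(J, Y) = (J + Y)*4 = 4*J + 4*Y)
f = 36145 (f = -5 + 241*150 = -5 + 36150 = 36145)
q(G, T) = -10 (q(G, T) = -1*10 = -10)
-(f + q(O(19, -15), -288))*(343950 - 19302) = -(36145 - 10)*(343950 - 19302) = -36135*324648 = -1*11731155480 = -11731155480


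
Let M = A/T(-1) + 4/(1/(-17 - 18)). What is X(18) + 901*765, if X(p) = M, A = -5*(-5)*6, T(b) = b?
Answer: 688975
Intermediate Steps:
A = 150 (A = 25*6 = 150)
M = -290 (M = 150/(-1) + 4/(1/(-17 - 18)) = 150*(-1) + 4/(1/(-35)) = -150 + 4/(-1/35) = -150 + 4*(-35) = -150 - 140 = -290)
X(p) = -290
X(18) + 901*765 = -290 + 901*765 = -290 + 689265 = 688975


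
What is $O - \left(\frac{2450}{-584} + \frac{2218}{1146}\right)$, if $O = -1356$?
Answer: $- \frac{226502399}{167316} \approx -1353.7$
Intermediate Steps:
$O - \left(\frac{2450}{-584} + \frac{2218}{1146}\right) = -1356 - \left(\frac{2450}{-584} + \frac{2218}{1146}\right) = -1356 - \left(2450 \left(- \frac{1}{584}\right) + 2218 \cdot \frac{1}{1146}\right) = -1356 - \left(- \frac{1225}{292} + \frac{1109}{573}\right) = -1356 - - \frac{378097}{167316} = -1356 + \frac{378097}{167316} = - \frac{226502399}{167316}$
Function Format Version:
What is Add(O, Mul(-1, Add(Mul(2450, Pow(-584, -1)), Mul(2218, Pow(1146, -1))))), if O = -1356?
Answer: Rational(-226502399, 167316) ≈ -1353.7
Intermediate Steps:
Add(O, Mul(-1, Add(Mul(2450, Pow(-584, -1)), Mul(2218, Pow(1146, -1))))) = Add(-1356, Mul(-1, Add(Mul(2450, Pow(-584, -1)), Mul(2218, Pow(1146, -1))))) = Add(-1356, Mul(-1, Add(Mul(2450, Rational(-1, 584)), Mul(2218, Rational(1, 1146))))) = Add(-1356, Mul(-1, Add(Rational(-1225, 292), Rational(1109, 573)))) = Add(-1356, Mul(-1, Rational(-378097, 167316))) = Add(-1356, Rational(378097, 167316)) = Rational(-226502399, 167316)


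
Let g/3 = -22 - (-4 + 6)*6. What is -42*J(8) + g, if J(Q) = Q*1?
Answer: -438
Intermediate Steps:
J(Q) = Q
g = -102 (g = 3*(-22 - (-4 + 6)*6) = 3*(-22 - 2*6) = 3*(-22 - 1*12) = 3*(-22 - 12) = 3*(-34) = -102)
-42*J(8) + g = -42*8 - 102 = -336 - 102 = -438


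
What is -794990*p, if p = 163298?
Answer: -129820277020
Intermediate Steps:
-794990*p = -794990/(1/163298) = -794990/1/163298 = -794990*163298 = -129820277020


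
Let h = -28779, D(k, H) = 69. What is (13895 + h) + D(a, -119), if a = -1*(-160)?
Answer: -14815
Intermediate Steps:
a = 160
(13895 + h) + D(a, -119) = (13895 - 28779) + 69 = -14884 + 69 = -14815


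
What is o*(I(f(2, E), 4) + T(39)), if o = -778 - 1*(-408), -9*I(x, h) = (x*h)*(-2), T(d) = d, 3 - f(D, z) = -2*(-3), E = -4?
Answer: -40330/3 ≈ -13443.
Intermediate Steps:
f(D, z) = -3 (f(D, z) = 3 - (-2)*(-3) = 3 - 1*6 = 3 - 6 = -3)
I(x, h) = 2*h*x/9 (I(x, h) = -x*h*(-2)/9 = -h*x*(-2)/9 = -(-2)*h*x/9 = 2*h*x/9)
o = -370 (o = -778 + 408 = -370)
o*(I(f(2, E), 4) + T(39)) = -370*((2/9)*4*(-3) + 39) = -370*(-8/3 + 39) = -370*109/3 = -40330/3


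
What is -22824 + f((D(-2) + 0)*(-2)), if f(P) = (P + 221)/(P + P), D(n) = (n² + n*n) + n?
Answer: -547985/24 ≈ -22833.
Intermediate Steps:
D(n) = n + 2*n² (D(n) = (n² + n²) + n = 2*n² + n = n + 2*n²)
f(P) = (221 + P)/(2*P) (f(P) = (221 + P)/((2*P)) = (221 + P)*(1/(2*P)) = (221 + P)/(2*P))
-22824 + f((D(-2) + 0)*(-2)) = -22824 + (221 + (-2*(1 + 2*(-2)) + 0)*(-2))/(2*(((-2*(1 + 2*(-2)) + 0)*(-2)))) = -22824 + (221 + (-2*(1 - 4) + 0)*(-2))/(2*(((-2*(1 - 4) + 0)*(-2)))) = -22824 + (221 + (-2*(-3) + 0)*(-2))/(2*(((-2*(-3) + 0)*(-2)))) = -22824 + (221 + (6 + 0)*(-2))/(2*(((6 + 0)*(-2)))) = -22824 + (221 + 6*(-2))/(2*((6*(-2)))) = -22824 + (½)*(221 - 12)/(-12) = -22824 + (½)*(-1/12)*209 = -22824 - 209/24 = -547985/24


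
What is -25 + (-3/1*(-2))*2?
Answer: -13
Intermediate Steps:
-25 + (-3/1*(-2))*2 = -25 + (-3*1*(-2))*2 = -25 - 3*(-2)*2 = -25 + 6*2 = -25 + 12 = -13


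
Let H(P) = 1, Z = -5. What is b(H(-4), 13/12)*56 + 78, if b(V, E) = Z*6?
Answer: -1602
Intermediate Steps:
b(V, E) = -30 (b(V, E) = -5*6 = -30)
b(H(-4), 13/12)*56 + 78 = -30*56 + 78 = -1680 + 78 = -1602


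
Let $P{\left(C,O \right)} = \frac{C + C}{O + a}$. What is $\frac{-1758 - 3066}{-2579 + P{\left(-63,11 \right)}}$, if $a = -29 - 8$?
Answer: $\frac{7839}{4183} \approx 1.874$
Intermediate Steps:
$a = -37$
$P{\left(C,O \right)} = \frac{2 C}{-37 + O}$ ($P{\left(C,O \right)} = \frac{C + C}{O - 37} = \frac{2 C}{-37 + O}$)
$\frac{-1758 - 3066}{-2579 + P{\left(-63,11 \right)}} = \frac{-1758 - 3066}{-2579 + 2 \left(-63\right) \frac{1}{-37 + 11}} = - \frac{4824}{-2579 + 2 \left(-63\right) \frac{1}{-26}} = - \frac{4824}{-2579 + 2 \left(-63\right) \left(- \frac{1}{26}\right)} = - \frac{4824}{-2579 + \frac{63}{13}} = - \frac{4824}{- \frac{33464}{13}} = \left(-4824\right) \left(- \frac{13}{33464}\right) = \frac{7839}{4183}$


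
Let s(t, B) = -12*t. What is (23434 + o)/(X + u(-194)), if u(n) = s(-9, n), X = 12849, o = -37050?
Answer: -13616/12957 ≈ -1.0509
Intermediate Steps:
u(n) = 108 (u(n) = -12*(-9) = 108)
(23434 + o)/(X + u(-194)) = (23434 - 37050)/(12849 + 108) = -13616/12957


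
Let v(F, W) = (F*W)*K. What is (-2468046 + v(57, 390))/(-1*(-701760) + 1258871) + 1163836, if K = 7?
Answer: 2281850628080/1960631 ≈ 1.1638e+6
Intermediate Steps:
v(F, W) = 7*F*W (v(F, W) = (F*W)*7 = 7*F*W)
(-2468046 + v(57, 390))/(-1*(-701760) + 1258871) + 1163836 = (-2468046 + 7*57*390)/(-1*(-701760) + 1258871) + 1163836 = (-2468046 + 155610)/(701760 + 1258871) + 1163836 = -2312436/1960631 + 1163836 = 2281850628080/1960631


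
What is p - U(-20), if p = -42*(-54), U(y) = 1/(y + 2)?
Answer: 40825/18 ≈ 2268.1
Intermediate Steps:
U(y) = 1/(2 + y)
p = 2268
p - U(-20) = 2268 - 1/(2 - 20) = 2268 - 1/(-18) = 2268 - 1*(-1/18) = 2268 + 1/18 = 40825/18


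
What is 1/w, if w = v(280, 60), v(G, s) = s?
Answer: 1/60 ≈ 0.016667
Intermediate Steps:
w = 60
1/w = 1/60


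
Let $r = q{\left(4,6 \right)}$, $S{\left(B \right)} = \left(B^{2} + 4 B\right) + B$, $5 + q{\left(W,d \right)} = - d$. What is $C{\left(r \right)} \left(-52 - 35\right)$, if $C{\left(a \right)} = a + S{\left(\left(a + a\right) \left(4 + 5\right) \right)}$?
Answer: $-3323661$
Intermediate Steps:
$q{\left(W,d \right)} = -5 - d$
$S{\left(B \right)} = B^{2} + 5 B$
$r = -11$ ($r = -5 - 6 = -11$)
$C{\left(a \right)} = a + 18 a \left(5 + 18 a\right)$ ($C{\left(a \right)} = a + \left(a + a\right) \left(4 + 5\right) \left(5 + \left(a + a\right) \left(4 + 5\right)\right) = a + 2 a 9 \left(5 + 2 a 9\right) = a + 18 a \left(5 + 18 a\right)$)
$C{\left(r \right)} \left(-52 - 35\right) = - 11 \left(91 + 324 \left(-11\right)\right) \left(-52 - 35\right) = - 11 \left(91 - 3564\right) \left(-87\right) = \left(-11\right) \left(-3473\right) \left(-87\right) = 38203 \left(-87\right) = -3323661$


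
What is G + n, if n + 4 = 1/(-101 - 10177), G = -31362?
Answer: -322379749/10278 ≈ -31366.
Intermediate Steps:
n = -41113/10278 (n = -4 + 1/(-101 - 10177) = -4 + 1/(-10278) = -4 - 1/10278 = -41113/10278 ≈ -4.0001)
G + n = -31362 - 41113/10278 = -322379749/10278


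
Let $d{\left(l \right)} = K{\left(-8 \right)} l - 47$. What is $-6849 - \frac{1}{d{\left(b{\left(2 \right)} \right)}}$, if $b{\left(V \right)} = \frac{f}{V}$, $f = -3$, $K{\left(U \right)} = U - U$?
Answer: $- \frac{321902}{47} \approx -6849.0$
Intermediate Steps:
$K{\left(U \right)} = 0$
$b{\left(V \right)} = - \frac{3}{V}$
$d{\left(l \right)} = -47$ ($d{\left(l \right)} = 0 l - 47 = 0 - 47 = -47$)
$-6849 - \frac{1}{d{\left(b{\left(2 \right)} \right)}} = -6849 - \frac{1}{-47} = -6849 - - \frac{1}{47} = -6849 + \frac{1}{47} = - \frac{321902}{47}$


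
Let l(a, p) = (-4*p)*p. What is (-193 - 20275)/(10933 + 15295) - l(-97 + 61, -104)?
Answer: 283676931/6557 ≈ 43263.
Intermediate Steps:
l(a, p) = -4*p**2
(-193 - 20275)/(10933 + 15295) - l(-97 + 61, -104) = (-193 - 20275)/(10933 + 15295) - (-4)*(-104)**2 = -20468/26228 - (-4)*10816 = -20468*1/26228 - 1*(-43264) = -5117/6557 + 43264 = 283676931/6557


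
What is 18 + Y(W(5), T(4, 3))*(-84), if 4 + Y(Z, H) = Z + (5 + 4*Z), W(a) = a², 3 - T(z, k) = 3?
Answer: -10566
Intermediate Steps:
T(z, k) = 0 (T(z, k) = 3 - 1*3 = 3 - 3 = 0)
Y(Z, H) = 1 + 5*Z (Y(Z, H) = -4 + (Z + (5 + 4*Z)) = -4 + (5 + 5*Z) = 1 + 5*Z)
18 + Y(W(5), T(4, 3))*(-84) = 18 + (1 + 5*5²)*(-84) = 18 + (1 + 5*25)*(-84) = 18 + (1 + 125)*(-84) = 18 + 126*(-84) = 18 - 10584 = -10566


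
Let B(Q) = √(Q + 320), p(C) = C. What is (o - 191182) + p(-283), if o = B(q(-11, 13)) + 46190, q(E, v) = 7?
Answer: -145275 + √327 ≈ -1.4526e+5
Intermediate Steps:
B(Q) = √(320 + Q)
o = 46190 + √327 (o = √(320 + 7) + 46190 = √327 + 46190 = 46190 + √327 ≈ 46208.)
(o - 191182) + p(-283) = ((46190 + √327) - 191182) - 283 = (-144992 + √327) - 283 = -145275 + √327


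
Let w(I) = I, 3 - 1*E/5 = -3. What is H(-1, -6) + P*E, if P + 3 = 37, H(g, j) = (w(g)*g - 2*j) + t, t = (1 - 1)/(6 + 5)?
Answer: 1033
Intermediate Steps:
E = 30 (E = 15 - 5*(-3) = 15 + 15 = 30)
t = 0 (t = 0/11 = 0*(1/11) = 0)
H(g, j) = g² - 2*j (H(g, j) = (g*g - 2*j) + 0 = (g² - 2*j) + 0 = g² - 2*j)
P = 34 (P = -3 + 37 = 34)
H(-1, -6) + P*E = ((-1)² - 2*(-6)) + 34*30 = (1 + 12) + 1020 = 13 + 1020 = 1033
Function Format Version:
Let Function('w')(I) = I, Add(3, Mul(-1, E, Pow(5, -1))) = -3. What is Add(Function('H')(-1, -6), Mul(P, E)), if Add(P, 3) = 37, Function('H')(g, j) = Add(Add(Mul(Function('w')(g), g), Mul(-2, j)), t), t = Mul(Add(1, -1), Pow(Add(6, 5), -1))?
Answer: 1033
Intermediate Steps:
E = 30 (E = Add(15, Mul(-5, -3)) = Add(15, 15) = 30)
t = 0 (t = Mul(0, Pow(11, -1)) = Mul(0, Rational(1, 11)) = 0)
Function('H')(g, j) = Add(Pow(g, 2), Mul(-2, j)) (Function('H')(g, j) = Add(Add(Mul(g, g), Mul(-2, j)), 0) = Add(Add(Pow(g, 2), Mul(-2, j)), 0) = Add(Pow(g, 2), Mul(-2, j)))
P = 34 (P = Add(-3, 37) = 34)
Add(Function('H')(-1, -6), Mul(P, E)) = Add(Add(Pow(-1, 2), Mul(-2, -6)), Mul(34, 30)) = Add(Add(1, 12), 1020) = Add(13, 1020) = 1033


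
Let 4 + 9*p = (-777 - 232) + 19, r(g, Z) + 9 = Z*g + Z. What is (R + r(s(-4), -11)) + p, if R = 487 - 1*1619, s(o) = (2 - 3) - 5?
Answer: -10768/9 ≈ -1196.4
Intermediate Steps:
s(o) = -6 (s(o) = -1 - 5 = -6)
r(g, Z) = -9 + Z + Z*g (r(g, Z) = -9 + (Z*g + Z) = -9 + (Z + Z*g) = -9 + Z + Z*g)
R = -1132 (R = 487 - 1619 = -1132)
p = -994/9 (p = -4/9 + ((-777 - 232) + 19)/9 = -4/9 + (-1009 + 19)/9 = -4/9 + (⅑)*(-990) = -4/9 - 110 = -994/9 ≈ -110.44)
(R + r(s(-4), -11)) + p = (-1132 + (-9 - 11 - 11*(-6))) - 994/9 = (-1132 + (-9 - 11 + 66)) - 994/9 = (-1132 + 46) - 994/9 = -1086 - 994/9 = -10768/9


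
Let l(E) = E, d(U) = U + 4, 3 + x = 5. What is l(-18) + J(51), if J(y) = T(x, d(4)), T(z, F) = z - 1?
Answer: -17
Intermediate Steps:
x = 2 (x = -3 + 5 = 2)
d(U) = 4 + U
T(z, F) = -1 + z
J(y) = 1 (J(y) = -1 + 2 = 1)
l(-18) + J(51) = -18 + 1 = -17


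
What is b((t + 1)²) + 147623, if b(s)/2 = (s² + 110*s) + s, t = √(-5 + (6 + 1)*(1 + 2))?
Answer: 154423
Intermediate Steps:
t = 4 (t = √(-5 + 7*3) = √(-5 + 21) = √16 = 4)
b(s) = 2*s² + 222*s (b(s) = 2*((s² + 110*s) + s) = 2*(s² + 111*s) = 2*s² + 222*s)
b((t + 1)²) + 147623 = 2*(4 + 1)²*(111 + (4 + 1)²) + 147623 = 2*5²*(111 + 5²) + 147623 = 2*25*(111 + 25) + 147623 = 2*25*136 + 147623 = 6800 + 147623 = 154423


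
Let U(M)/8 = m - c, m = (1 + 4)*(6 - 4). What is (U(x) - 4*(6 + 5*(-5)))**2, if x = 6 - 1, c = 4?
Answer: 15376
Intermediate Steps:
m = 10 (m = 5*2 = 10)
x = 5
U(M) = 48 (U(M) = 8*(10 - 1*4) = 8*(10 - 4) = 8*6 = 48)
(U(x) - 4*(6 + 5*(-5)))**2 = (48 - 4*(6 + 5*(-5)))**2 = (48 - 4*(6 - 25))**2 = (48 - 4*(-19))**2 = (48 + 76)**2 = 124**2 = 15376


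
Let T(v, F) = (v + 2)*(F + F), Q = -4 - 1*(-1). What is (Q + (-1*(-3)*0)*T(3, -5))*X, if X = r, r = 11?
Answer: -33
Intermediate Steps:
Q = -3 (Q = -4 + 1 = -3)
X = 11
T(v, F) = 2*F*(2 + v) (T(v, F) = (2 + v)*(2*F) = 2*F*(2 + v))
(Q + (-1*(-3)*0)*T(3, -5))*X = (-3 + (-1*(-3)*0)*(2*(-5)*(2 + 3)))*11 = (-3 + (3*0)*(2*(-5)*5))*11 = (-3 + 0*(-50))*11 = (-3 + 0)*11 = -3*11 = -33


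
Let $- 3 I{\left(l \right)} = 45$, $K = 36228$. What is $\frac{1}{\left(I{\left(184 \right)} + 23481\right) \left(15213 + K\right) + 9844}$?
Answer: $\frac{1}{1207124350} \approx 8.2841 \cdot 10^{-10}$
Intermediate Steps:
$I{\left(l \right)} = -15$ ($I{\left(l \right)} = \left(- \frac{1}{3}\right) 45 = -15$)
$\frac{1}{\left(I{\left(184 \right)} + 23481\right) \left(15213 + K\right) + 9844} = \frac{1}{\left(-15 + 23481\right) \left(15213 + 36228\right) + 9844} = \frac{1}{23466 \cdot 51441 + 9844} = \frac{1}{1207114506 + 9844} = \frac{1}{1207124350}$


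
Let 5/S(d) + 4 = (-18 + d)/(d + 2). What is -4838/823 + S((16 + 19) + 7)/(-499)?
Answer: -91692891/15605726 ≈ -5.8756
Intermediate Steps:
S(d) = 5/(-4 + (-18 + d)/(2 + d)) (S(d) = 5/(-4 + (-18 + d)/(d + 2)) = 5/(-4 + (-18 + d)/(2 + d)))
-4838/823 + S((16 + 19) + 7)/(-499) = -4838/823 + (5*(-2 - ((16 + 19) + 7))/(26 + 3*((16 + 19) + 7)))/(-499) = -4838*1/823 + (5*(-2 - (35 + 7))/(26 + 3*(35 + 7)))*(-1/499) = -4838/823 + (5*(-2 - 1*42)/(26 + 3*42))*(-1/499) = -4838/823 + (5*(-2 - 42)/(26 + 126))*(-1/499) = -4838/823 + (5*(-44)/152)*(-1/499) = -4838/823 + (5*(1/152)*(-44))*(-1/499) = -4838/823 - 55/38*(-1/499) = -4838/823 + 55/18962 = -91692891/15605726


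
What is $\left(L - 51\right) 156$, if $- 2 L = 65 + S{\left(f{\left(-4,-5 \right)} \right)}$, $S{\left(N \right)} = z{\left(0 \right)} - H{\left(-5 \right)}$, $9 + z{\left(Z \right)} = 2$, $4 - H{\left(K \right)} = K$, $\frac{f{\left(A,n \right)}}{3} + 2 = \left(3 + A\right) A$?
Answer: $-11778$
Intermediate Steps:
$f{\left(A,n \right)} = -6 + 3 A \left(3 + A\right)$ ($f{\left(A,n \right)} = -6 + 3 \left(3 + A\right) A = -6 + 3 A \left(3 + A\right)$)
$H{\left(K \right)} = 4 - K$
$z{\left(Z \right)} = -7$ ($z{\left(Z \right)} = -9 + 2 = -7$)
$S{\left(N \right)} = -16$ ($S{\left(N \right)} = -7 - \left(4 - -5\right) = -7 - \left(4 + 5\right) = -7 - 9 = -16$)
$L = - \frac{49}{2}$ ($L = - \frac{65 - 16}{2} = \left(- \frac{1}{2}\right) 49 = - \frac{49}{2} \approx -24.5$)
$\left(L - 51\right) 156 = \left(- \frac{49}{2} - 51\right) 156 = \left(- \frac{151}{2}\right) 156 = -11778$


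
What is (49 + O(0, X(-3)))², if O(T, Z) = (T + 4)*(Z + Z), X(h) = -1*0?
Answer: 2401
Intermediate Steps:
X(h) = 0
O(T, Z) = 2*Z*(4 + T) (O(T, Z) = (4 + T)*(2*Z) = 2*Z*(4 + T))
(49 + O(0, X(-3)))² = (49 + 2*0*(4 + 0))² = (49 + 2*0*4)² = (49 + 0)² = 49² = 2401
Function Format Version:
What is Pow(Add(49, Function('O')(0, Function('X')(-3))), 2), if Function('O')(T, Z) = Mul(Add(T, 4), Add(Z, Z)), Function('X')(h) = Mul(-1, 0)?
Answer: 2401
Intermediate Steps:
Function('X')(h) = 0
Function('O')(T, Z) = Mul(2, Z, Add(4, T)) (Function('O')(T, Z) = Mul(Add(4, T), Mul(2, Z)) = Mul(2, Z, Add(4, T)))
Pow(Add(49, Function('O')(0, Function('X')(-3))), 2) = Pow(Add(49, Mul(2, 0, Add(4, 0))), 2) = Pow(Add(49, Mul(2, 0, 4)), 2) = Pow(Add(49, 0), 2) = Pow(49, 2) = 2401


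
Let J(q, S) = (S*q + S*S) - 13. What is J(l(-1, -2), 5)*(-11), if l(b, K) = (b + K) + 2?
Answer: -77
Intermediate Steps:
l(b, K) = 2 + K + b (l(b, K) = (K + b) + 2 = 2 + K + b)
J(q, S) = -13 + S² + S*q (J(q, S) = (S*q + S²) - 13 = (S² + S*q) - 13 = -13 + S² + S*q)
J(l(-1, -2), 5)*(-11) = (-13 + 5² + 5*(2 - 2 - 1))*(-11) = (-13 + 25 + 5*(-1))*(-11) = (-13 + 25 - 5)*(-11) = 7*(-11) = -77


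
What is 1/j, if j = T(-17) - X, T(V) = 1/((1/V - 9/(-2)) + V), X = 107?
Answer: -427/45723 ≈ -0.0093388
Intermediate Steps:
T(V) = 1/(9/2 + V + 1/V) (T(V) = 1/((1/V - 9*(-1/2)) + V) = 1/((1/V + 9/2) + V) = 1/((9/2 + 1/V) + V) = 1/(9/2 + V + 1/V))
j = -45723/427 (j = 2*(-17)/(2 + 2*(-17)**2 + 9*(-17)) - 1*107 = 2*(-17)/(2 + 2*289 - 153) - 107 = 2*(-17)/(2 + 578 - 153) - 107 = 2*(-17)/427 - 107 = 2*(-17)*(1/427) - 107 = -34/427 - 107 = -45723/427 ≈ -107.08)
1/j = 1/(-45723/427) = -427/45723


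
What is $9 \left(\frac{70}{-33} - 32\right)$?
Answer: $- \frac{3378}{11} \approx -307.09$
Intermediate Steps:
$9 \left(\frac{70}{-33} - 32\right) = 9 \left(70 \left(- \frac{1}{33}\right) - 32\right) = 9 \left(- \frac{70}{33} - 32\right) = 9 \left(- \frac{1126}{33}\right) = - \frac{3378}{11}$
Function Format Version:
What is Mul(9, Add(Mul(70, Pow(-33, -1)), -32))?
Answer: Rational(-3378, 11) ≈ -307.09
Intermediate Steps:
Mul(9, Add(Mul(70, Pow(-33, -1)), -32)) = Mul(9, Add(Mul(70, Rational(-1, 33)), -32)) = Mul(9, Add(Rational(-70, 33), -32)) = Mul(9, Rational(-1126, 33)) = Rational(-3378, 11)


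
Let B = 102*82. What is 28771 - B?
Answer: 20407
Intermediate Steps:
B = 8364
28771 - B = 28771 - 1*8364 = 28771 - 8364 = 20407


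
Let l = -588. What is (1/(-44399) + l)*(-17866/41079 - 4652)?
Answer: 4989427320594262/1823866521 ≈ 2.7356e+6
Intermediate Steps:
(1/(-44399) + l)*(-17866/41079 - 4652) = (1/(-44399) - 588)*(-17866/41079 - 4652) = (-1/44399 - 588)*(-17866*1/41079 - 4652) = -26106613*(-17866/41079 - 4652)/44399 = -26106613/44399*(-191117374/41079) = 4989427320594262/1823866521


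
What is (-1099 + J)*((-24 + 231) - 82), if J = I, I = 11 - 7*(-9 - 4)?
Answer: -124625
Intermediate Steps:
I = 102 (I = 11 - 7*(-13) = 11 + 91 = 102)
J = 102
(-1099 + J)*((-24 + 231) - 82) = (-1099 + 102)*((-24 + 231) - 82) = -997*(207 - 82) = -997*125 = -124625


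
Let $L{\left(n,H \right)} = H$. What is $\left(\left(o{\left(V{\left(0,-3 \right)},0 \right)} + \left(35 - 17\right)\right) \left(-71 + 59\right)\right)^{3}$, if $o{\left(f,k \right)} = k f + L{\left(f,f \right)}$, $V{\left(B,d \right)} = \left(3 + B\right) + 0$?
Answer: $-16003008$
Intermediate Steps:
$V{\left(B,d \right)} = 3 + B$
$o{\left(f,k \right)} = f + f k$ ($o{\left(f,k \right)} = k f + f = f k + f = f + f k$)
$\left(\left(o{\left(V{\left(0,-3 \right)},0 \right)} + \left(35 - 17\right)\right) \left(-71 + 59\right)\right)^{3} = \left(\left(\left(3 + 0\right) \left(1 + 0\right) + \left(35 - 17\right)\right) \left(-71 + 59\right)\right)^{3} = \left(\left(3 \cdot 1 + 18\right) \left(-12\right)\right)^{3} = \left(\left(3 + 18\right) \left(-12\right)\right)^{3} = \left(21 \left(-12\right)\right)^{3} = \left(-252\right)^{3} = -16003008$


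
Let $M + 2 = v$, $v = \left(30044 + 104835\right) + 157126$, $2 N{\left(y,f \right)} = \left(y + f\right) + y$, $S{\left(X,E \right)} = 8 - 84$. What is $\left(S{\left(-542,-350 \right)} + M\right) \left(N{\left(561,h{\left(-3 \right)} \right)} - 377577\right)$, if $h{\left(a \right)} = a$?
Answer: $- \frac{220123175445}{2} \approx -1.1006 \cdot 10^{11}$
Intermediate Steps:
$S{\left(X,E \right)} = -76$ ($S{\left(X,E \right)} = 8 - 84 = -76$)
$N{\left(y,f \right)} = y + \frac{f}{2}$ ($N{\left(y,f \right)} = \frac{\left(y + f\right) + y}{2} = \frac{\left(f + y\right) + y}{2} = \frac{f + 2 y}{2} = y + \frac{f}{2}$)
$v = 292005$ ($v = 134879 + 157126 = 292005$)
$M = 292003$ ($M = -2 + 292005 = 292003$)
$\left(S{\left(-542,-350 \right)} + M\right) \left(N{\left(561,h{\left(-3 \right)} \right)} - 377577\right) = \left(-76 + 292003\right) \left(\left(561 + \frac{1}{2} \left(-3\right)\right) - 377577\right) = 291927 \left(\left(561 - \frac{3}{2}\right) - 377577\right) = 291927 \left(\frac{1119}{2} - 377577\right) = 291927 \left(- \frac{754035}{2}\right) = - \frac{220123175445}{2}$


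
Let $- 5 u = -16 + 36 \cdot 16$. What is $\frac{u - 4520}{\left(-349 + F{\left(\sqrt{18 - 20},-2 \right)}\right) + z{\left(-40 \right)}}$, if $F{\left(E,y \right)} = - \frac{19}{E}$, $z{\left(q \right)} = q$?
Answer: $\frac{1201232}{101001} + \frac{29336 i \sqrt{2}}{101001} \approx 11.893 + 0.41076 i$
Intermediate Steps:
$u = -112$ ($u = - \frac{-16 + 36 \cdot 16}{5} = - \frac{-16 + 576}{5} = \left(- \frac{1}{5}\right) 560 = -112$)
$\frac{u - 4520}{\left(-349 + F{\left(\sqrt{18 - 20},-2 \right)}\right) + z{\left(-40 \right)}} = \frac{-112 - 4520}{\left(-349 - \frac{19}{\sqrt{18 - 20}}\right) - 40} = - \frac{4632}{\left(-349 - \frac{19}{\sqrt{-2}}\right) - 40} = - \frac{4632}{\left(-349 - \frac{19}{i \sqrt{2}}\right) - 40} = - \frac{4632}{\left(-349 - 19 \left(- \frac{i \sqrt{2}}{2}\right)\right) - 40} = - \frac{4632}{\left(-349 + \frac{19 i \sqrt{2}}{2}\right) - 40} = - \frac{4632}{-389 + \frac{19 i \sqrt{2}}{2}}$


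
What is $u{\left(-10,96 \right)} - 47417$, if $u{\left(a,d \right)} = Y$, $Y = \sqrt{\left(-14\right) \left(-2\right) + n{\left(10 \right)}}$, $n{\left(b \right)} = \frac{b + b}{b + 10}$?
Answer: $-47417 + \sqrt{29} \approx -47412.0$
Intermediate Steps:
$n{\left(b \right)} = \frac{2 b}{10 + b}$
$Y = \sqrt{29}$ ($Y = \sqrt{\left(-14\right) \left(-2\right) + 2 \cdot 10 \frac{1}{10 + 10}} = \sqrt{28 + 2 \cdot 10 \cdot \frac{1}{20}} = \sqrt{28 + 1} = \sqrt{29} \approx 5.3852$)
$u{\left(a,d \right)} = \sqrt{29}$
$u{\left(-10,96 \right)} - 47417 = \sqrt{29} - 47417 = -47417 + \sqrt{29}$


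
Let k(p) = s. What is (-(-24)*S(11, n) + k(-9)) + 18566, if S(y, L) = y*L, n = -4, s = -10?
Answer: 17500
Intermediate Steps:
k(p) = -10
S(y, L) = L*y
(-(-24)*S(11, n) + k(-9)) + 18566 = (-(-24)*(-4*11) - 10) + 18566 = (-(-24)*(-44) - 10) + 18566 = (-24*44 - 10) + 18566 = (-1056 - 10) + 18566 = -1066 + 18566 = 17500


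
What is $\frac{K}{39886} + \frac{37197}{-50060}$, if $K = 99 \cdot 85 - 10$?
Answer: $- \frac{531442621}{998346580} \approx -0.53232$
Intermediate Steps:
$K = 8405$ ($K = 8415 - 10 = 8405$)
$\frac{K}{39886} + \frac{37197}{-50060} = \frac{8405}{39886} + \frac{37197}{-50060} = 8405 \cdot \frac{1}{39886} + 37197 \left(- \frac{1}{50060}\right) = \frac{8405}{39886} - \frac{37197}{50060} = - \frac{531442621}{998346580}$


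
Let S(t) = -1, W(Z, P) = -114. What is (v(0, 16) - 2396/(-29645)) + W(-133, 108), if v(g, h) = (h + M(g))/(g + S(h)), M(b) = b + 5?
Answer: -3999679/29645 ≈ -134.92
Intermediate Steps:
M(b) = 5 + b
v(g, h) = (5 + g + h)/(-1 + g) (v(g, h) = (h + (5 + g))/(g - 1) = (5 + g + h)/(-1 + g))
(v(0, 16) - 2396/(-29645)) + W(-133, 108) = ((5 + 0 + 16)/(-1 + 0) - 2396/(-29645)) - 114 = (21/(-1) - 2396*(-1/29645)) - 114 = (-1*21 + 2396/29645) - 114 = (-21 + 2396/29645) - 114 = -620149/29645 - 114 = -3999679/29645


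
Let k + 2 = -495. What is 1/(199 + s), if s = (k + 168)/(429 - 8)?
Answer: 421/83450 ≈ 0.0050449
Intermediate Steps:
k = -497 (k = -2 - 495 = -497)
s = -329/421 (s = (-497 + 168)/(429 - 8) = -329/421 ≈ -0.78147)
1/(199 + s) = 1/(199 - 329/421) = 1/(83450/421) = 421/83450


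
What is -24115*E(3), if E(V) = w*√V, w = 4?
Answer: -96460*√3 ≈ -1.6707e+5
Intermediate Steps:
E(V) = 4*√V
-24115*E(3) = -96460*√3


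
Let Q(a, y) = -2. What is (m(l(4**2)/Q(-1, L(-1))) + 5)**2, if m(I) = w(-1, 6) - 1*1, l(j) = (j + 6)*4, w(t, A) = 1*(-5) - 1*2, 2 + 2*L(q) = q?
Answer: 9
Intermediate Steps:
L(q) = -1 + q/2
w(t, A) = -7 (w(t, A) = -5 - 2 = -7)
l(j) = 24 + 4*j (l(j) = (6 + j)*4 = 24 + 4*j)
m(I) = -8 (m(I) = -7 - 1*1 = -7 - 1 = -8)
(m(l(4**2)/Q(-1, L(-1))) + 5)**2 = (-8 + 5)**2 = (-3)**2 = 9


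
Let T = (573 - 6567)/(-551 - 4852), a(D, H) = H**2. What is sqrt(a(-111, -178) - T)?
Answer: sqrt(102766655686)/1801 ≈ 178.00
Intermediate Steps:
T = 1998/1801 (T = -5994/(-5403) = -5994*(-1/5403) = 1998/1801 ≈ 1.1094)
sqrt(a(-111, -178) - T) = sqrt((-178)**2 - 1*1998/1801) = sqrt(31684 - 1998/1801) = sqrt(57060886/1801) = sqrt(102766655686)/1801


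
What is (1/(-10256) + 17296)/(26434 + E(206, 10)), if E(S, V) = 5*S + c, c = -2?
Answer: 177387775/281650272 ≈ 0.62982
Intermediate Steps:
E(S, V) = -2 + 5*S (E(S, V) = 5*S - 2 = -2 + 5*S)
(1/(-10256) + 17296)/(26434 + E(206, 10)) = (1/(-10256) + 17296)/(26434 + (-2 + 5*206)) = (-1/10256 + 17296)/(26434 + (-2 + 1030)) = 177387775/(10256*(26434 + 1028)) = (177387775/10256)/27462 = (177387775/10256)*(1/27462) = 177387775/281650272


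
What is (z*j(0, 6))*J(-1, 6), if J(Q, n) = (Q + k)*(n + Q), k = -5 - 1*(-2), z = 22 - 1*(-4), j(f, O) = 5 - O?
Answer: 520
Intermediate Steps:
z = 26 (z = 22 + 4 = 26)
k = -3 (k = -5 + 2 = -3)
J(Q, n) = (-3 + Q)*(Q + n) (J(Q, n) = (Q - 3)*(n + Q) = (-3 + Q)*(Q + n))
(z*j(0, 6))*J(-1, 6) = (26*(5 - 1*6))*((-1)² - 3*(-1) - 3*6 - 1*6) = (26*(5 - 6))*(1 + 3 - 18 - 6) = (26*(-1))*(-20) = -26*(-20) = 520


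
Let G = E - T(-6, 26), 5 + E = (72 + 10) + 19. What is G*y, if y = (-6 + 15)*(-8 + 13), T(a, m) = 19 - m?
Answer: 4635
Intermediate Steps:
E = 96 (E = -5 + ((72 + 10) + 19) = -5 + (82 + 19) = -5 + 101 = 96)
G = 103 (G = 96 - (19 - 1*26) = 96 - (19 - 26) = 96 - 1*(-7) = 96 + 7 = 103)
y = 45 (y = 9*5 = 45)
G*y = 103*45 = 4635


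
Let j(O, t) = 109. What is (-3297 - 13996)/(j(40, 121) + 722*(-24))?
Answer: 17293/17219 ≈ 1.0043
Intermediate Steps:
(-3297 - 13996)/(j(40, 121) + 722*(-24)) = (-3297 - 13996)/(109 + 722*(-24)) = -17293/(109 - 17328) = -17293/(-17219) = -17293*(-1/17219) = 17293/17219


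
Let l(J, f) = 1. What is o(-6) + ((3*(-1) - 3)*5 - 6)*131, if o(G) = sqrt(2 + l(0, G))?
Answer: -4716 + sqrt(3) ≈ -4714.3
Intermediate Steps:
o(G) = sqrt(3) (o(G) = sqrt(2 + 1) = sqrt(3))
o(-6) + ((3*(-1) - 3)*5 - 6)*131 = sqrt(3) + ((3*(-1) - 3)*5 - 6)*131 = sqrt(3) + ((-3 - 3)*5 - 6)*131 = sqrt(3) + (-6*5 - 6)*131 = sqrt(3) + (-30 - 6)*131 = sqrt(3) - 36*131 = sqrt(3) - 4716 = -4716 + sqrt(3)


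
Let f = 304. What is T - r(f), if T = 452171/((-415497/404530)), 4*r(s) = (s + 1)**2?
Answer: -770318546945/1661988 ≈ -4.6349e+5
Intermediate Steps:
r(s) = (1 + s)**2/4 (r(s) = (s + 1)**2/4 = (1 + s)**2/4)
T = -182916734630/415497 (T = 452171/((-415497*1/404530)) = 452171/(-415497/404530) = 452171*(-404530/415497) = -182916734630/415497 ≈ -4.4024e+5)
T - r(f) = -182916734630/415497 - (1 + 304)**2/4 = -182916734630/415497 - 305**2/4 = -182916734630/415497 - 93025/4 = -770318546945/1661988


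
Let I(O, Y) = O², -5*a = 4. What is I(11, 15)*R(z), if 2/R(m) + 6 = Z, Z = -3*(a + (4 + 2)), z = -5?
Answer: -605/54 ≈ -11.204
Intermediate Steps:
a = -⅘ (a = -⅕*4 = -⅘ ≈ -0.80000)
Z = -78/5 (Z = -3*(-⅘ + (4 + 2)) = -3*(-⅘ + 6) = -3*26/5 = -78/5 ≈ -15.600)
R(m) = -5/54 (R(m) = 2/(-6 - 78/5) = 2/(-108/5) = 2*(-5/108) = -5/54)
I(11, 15)*R(z) = 11²*(-5/54) = 121*(-5/54) = -605/54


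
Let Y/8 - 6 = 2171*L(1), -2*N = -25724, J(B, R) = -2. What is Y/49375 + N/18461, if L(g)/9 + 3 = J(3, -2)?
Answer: -13792431782/911511875 ≈ -15.131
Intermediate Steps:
N = 12862 (N = -½*(-25724) = 12862)
L(g) = -45 (L(g) = -27 + 9*(-2) = -27 - 18 = -45)
Y = -781512 (Y = 48 + 8*(2171*(-45)) = 48 + 8*(-97695) = 48 - 781560 = -781512)
Y/49375 + N/18461 = -781512/49375 + 12862/18461 = -13792431782/911511875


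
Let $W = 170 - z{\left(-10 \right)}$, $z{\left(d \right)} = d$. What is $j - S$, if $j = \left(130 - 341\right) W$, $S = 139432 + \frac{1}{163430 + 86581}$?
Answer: $- \frac{44354951533}{250011} \approx -1.7741 \cdot 10^{5}$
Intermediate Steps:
$W = 180$ ($W = 170 - -10 = 170 + 10 = 180$)
$S = \frac{34859533753}{250011}$ ($S = 139432 + \frac{1}{250011} = \frac{34859533753}{250011} \approx 1.3943 \cdot 10^{5}$)
$j = -37980$ ($j = \left(130 - 341\right) 180 = \left(-211\right) 180 = -37980$)
$j - S = -37980 - \frac{34859533753}{250011} = - \frac{44354951533}{250011}$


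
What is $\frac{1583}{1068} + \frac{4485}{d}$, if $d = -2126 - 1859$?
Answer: $\frac{303655}{851196} \approx 0.35674$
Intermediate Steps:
$d = -3985$ ($d = -2126 - 1859 = -3985$)
$\frac{1583}{1068} + \frac{4485}{d} = \frac{1583}{1068} + \frac{4485}{-3985} = 1583 \cdot \frac{1}{1068} + 4485 \left(- \frac{1}{3985}\right) = \frac{1583}{1068} - \frac{897}{797} = \frac{303655}{851196}$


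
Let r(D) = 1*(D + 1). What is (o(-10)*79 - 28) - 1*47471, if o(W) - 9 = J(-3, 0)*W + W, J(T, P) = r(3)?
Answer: -50738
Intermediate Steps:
r(D) = 1 + D (r(D) = 1*(1 + D) = 1 + D)
J(T, P) = 4 (J(T, P) = 1 + 3 = 4)
o(W) = 9 + 5*W (o(W) = 9 + (4*W + W) = 9 + 5*W)
(o(-10)*79 - 28) - 1*47471 = ((9 + 5*(-10))*79 - 28) - 1*47471 = ((9 - 50)*79 - 28) - 47471 = (-41*79 - 28) - 47471 = (-3239 - 28) - 47471 = -3267 - 47471 = -50738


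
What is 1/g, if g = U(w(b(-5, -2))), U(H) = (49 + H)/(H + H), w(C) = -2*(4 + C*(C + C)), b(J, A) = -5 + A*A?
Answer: -24/37 ≈ -0.64865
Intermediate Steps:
b(J, A) = -5 + A**2
w(C) = -8 - 4*C**2 (w(C) = -2*(4 + C*(2*C)) = -2*(4 + 2*C**2) = -8 - 4*C**2)
U(H) = (49 + H)/(2*H) (U(H) = (49 + H)/((2*H)) = (49 + H)*(1/(2*H)) = (49 + H)/(2*H))
g = -37/24 (g = (49 + (-8 - 4*(-5 + (-2)**2)**2))/(2*(-8 - 4*(-5 + (-2)**2)**2)) = (49 + (-8 - 4*(-5 + 4)**2))/(2*(-8 - 4*(-5 + 4)**2)) = (49 + (-8 - 4*(-1)**2))/(2*(-8 - 4*(-1)**2)) = (49 + (-8 - 4*1))/(2*(-8 - 4*1)) = (49 + (-8 - 4))/(2*(-8 - 4)) = (1/2)*(49 - 12)/(-12) = (1/2)*(-1/12)*37 = -37/24 ≈ -1.5417)
1/g = 1/(-37/24) = -24/37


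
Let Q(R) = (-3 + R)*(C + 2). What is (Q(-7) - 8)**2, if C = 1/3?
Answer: 8836/9 ≈ 981.78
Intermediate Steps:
C = 1/3 (C = 1*(1/3) = 1/3 ≈ 0.33333)
Q(R) = -7 + 7*R/3 (Q(R) = (-3 + R)*(1/3 + 2) = (-3 + R)*(7/3) = -7 + 7*R/3)
(Q(-7) - 8)**2 = ((-7 + (7/3)*(-7)) - 8)**2 = ((-7 - 49/3) - 8)**2 = (-70/3 - 8)**2 = (-94/3)**2 = 8836/9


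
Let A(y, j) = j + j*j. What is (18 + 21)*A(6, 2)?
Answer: 234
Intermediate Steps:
A(y, j) = j + j²
(18 + 21)*A(6, 2) = (18 + 21)*(2*(1 + 2)) = 39*(2*3) = 39*6 = 234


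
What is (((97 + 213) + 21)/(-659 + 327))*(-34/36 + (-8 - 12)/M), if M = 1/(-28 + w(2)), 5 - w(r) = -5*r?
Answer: -1543453/5976 ≈ -258.28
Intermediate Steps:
w(r) = 5 + 5*r (w(r) = 5 - (-5)*r = 5 + 5*r)
M = -1/13 (M = 1/(-28 + (5 + 5*2)) = 1/(-28 + (5 + 10)) = 1/(-28 + 15) = 1/(-13) = -1/13 ≈ -0.076923)
(((97 + 213) + 21)/(-659 + 327))*(-34/36 + (-8 - 12)/M) = (((97 + 213) + 21)/(-659 + 327))*(-34/36 + (-8 - 12)/(-1/13)) = ((310 + 21)/(-332))*(-34*1/36 - 20*(-13)) = (331*(-1/332))*(-17/18 + 260) = -331/332*4663/18 = -1543453/5976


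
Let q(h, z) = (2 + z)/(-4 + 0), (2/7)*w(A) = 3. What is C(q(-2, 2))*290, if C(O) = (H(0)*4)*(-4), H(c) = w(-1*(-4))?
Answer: -48720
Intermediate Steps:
w(A) = 21/2 (w(A) = (7/2)*3 = 21/2)
H(c) = 21/2
q(h, z) = -½ - z/4 (q(h, z) = (2 + z)/(-4) = (2 + z)*(-¼) = -½ - z/4)
C(O) = -168 (C(O) = ((21/2)*4)*(-4) = 42*(-4) = -168)
C(q(-2, 2))*290 = -168*290 = -48720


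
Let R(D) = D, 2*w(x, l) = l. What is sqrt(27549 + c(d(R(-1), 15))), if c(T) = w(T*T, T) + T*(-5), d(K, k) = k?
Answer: 3*sqrt(12214)/2 ≈ 165.78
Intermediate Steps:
w(x, l) = l/2
c(T) = -9*T/2 (c(T) = T/2 + T*(-5) = T/2 - 5*T = -9*T/2)
sqrt(27549 + c(d(R(-1), 15))) = sqrt(27549 - 9/2*15) = sqrt(27549 - 135/2) = sqrt(54963/2) = 3*sqrt(12214)/2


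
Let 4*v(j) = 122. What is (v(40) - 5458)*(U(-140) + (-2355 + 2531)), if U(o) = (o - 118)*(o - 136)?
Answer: -387436660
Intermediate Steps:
v(j) = 61/2 (v(j) = (¼)*122 = 61/2)
U(o) = (-136 + o)*(-118 + o) (U(o) = (-118 + o)*(-136 + o) = (-136 + o)*(-118 + o))
(v(40) - 5458)*(U(-140) + (-2355 + 2531)) = (61/2 - 5458)*((16048 + (-140)² - 254*(-140)) + (-2355 + 2531)) = -10855*((16048 + 19600 + 35560) + 176)/2 = -10855*(71208 + 176)/2 = -10855/2*71384 = -387436660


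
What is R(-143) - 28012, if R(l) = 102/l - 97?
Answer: -4019689/143 ≈ -28110.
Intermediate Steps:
R(l) = -97 + 102/l
R(-143) - 28012 = (-97 + 102/(-143)) - 28012 = (-97 + 102*(-1/143)) - 28012 = (-97 - 102/143) - 28012 = -13973/143 - 28012 = -4019689/143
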